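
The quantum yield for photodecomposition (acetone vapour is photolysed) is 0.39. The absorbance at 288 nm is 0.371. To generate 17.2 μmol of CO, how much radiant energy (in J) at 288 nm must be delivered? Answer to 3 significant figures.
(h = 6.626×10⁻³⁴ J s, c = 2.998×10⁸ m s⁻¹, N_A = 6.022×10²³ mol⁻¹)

Product: 17.2 μmol = 1.72×10⁻⁵ mol.
Photons that must be absorbed: 1.72×10⁻⁵ / 0.39 = 4.410×10⁻⁵ mol.
Fraction absorbed: 1 − 10^(−0.371) = 0.5744.
Incident photons needed: 4.410×10⁻⁵ / 0.5744 = 7.678×10⁻⁵ mol.
Photon energy: hc/λ = 6.897×10⁻¹⁹ J; per mole, 4.153×10⁵ J mol⁻¹.
Energy required: 7.678×10⁻⁵ × 4.153×10⁵ = 31.9 J.

31.9 J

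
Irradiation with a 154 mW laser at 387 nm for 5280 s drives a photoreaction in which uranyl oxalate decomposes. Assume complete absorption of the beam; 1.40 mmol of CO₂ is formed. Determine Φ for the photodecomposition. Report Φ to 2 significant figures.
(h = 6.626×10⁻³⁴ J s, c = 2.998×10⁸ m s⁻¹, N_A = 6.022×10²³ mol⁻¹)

Φ = 0.53

Product: 1.40 mmol = 0.00140 mol.
Photon energy at 387 nm: hc/λ = (6.626×10⁻³⁴)(2.998×10⁸)/(387×10⁻⁹) = 5.133×10⁻¹⁹ J.
Energy delivered: (154 mW)(5280 s) = 813.1 J.
Photons incident: 813.1 / 5.133×10⁻¹⁹ = 1.584×10²¹, i.e. 1.584×10²¹/6.022×10²³ = 0.002630 mol.
Φ = 0.00140 mol / 0.002630 mol photons = 0.53.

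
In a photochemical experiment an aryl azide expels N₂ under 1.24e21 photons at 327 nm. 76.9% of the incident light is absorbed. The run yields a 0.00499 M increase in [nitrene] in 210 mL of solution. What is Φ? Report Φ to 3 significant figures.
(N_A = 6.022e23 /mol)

Product: (0.00499 M)(0.21 L) = 0.001048 mol.
Moles of photons: 1.24e21 / 6.022e23 = 0.002059 mol.
Photons absorbed: 0.769 × 0.002059 = 0.001583 mol.
Φ = 0.001048 mol / 0.001583 mol photons = 0.662.

Φ = 0.662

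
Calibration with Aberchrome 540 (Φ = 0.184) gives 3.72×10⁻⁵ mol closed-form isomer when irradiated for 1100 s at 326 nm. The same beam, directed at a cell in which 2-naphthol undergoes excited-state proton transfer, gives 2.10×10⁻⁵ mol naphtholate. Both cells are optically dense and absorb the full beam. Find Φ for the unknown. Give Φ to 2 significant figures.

Φ = 0.10

Photons absorbed by the actinometer: 3.72×10⁻⁵ / 0.184 = 2.022×10⁻⁴ mol.
Φ(unknown) = 2.10×10⁻⁵ / 2.022×10⁻⁴ = 0.10.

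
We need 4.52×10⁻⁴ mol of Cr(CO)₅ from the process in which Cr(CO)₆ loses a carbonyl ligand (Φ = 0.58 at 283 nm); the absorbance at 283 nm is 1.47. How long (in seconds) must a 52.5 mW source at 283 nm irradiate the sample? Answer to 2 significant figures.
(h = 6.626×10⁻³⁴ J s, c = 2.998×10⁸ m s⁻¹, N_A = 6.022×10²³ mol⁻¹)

Photons that must be absorbed: 4.52×10⁻⁴ / 0.58 = 7.793×10⁻⁴ mol.
Fraction absorbed: 1 − 10^(−1.47) = 0.9661.
Incident photons needed: 7.793×10⁻⁴ / 0.9661 = 8.066×10⁻⁴ mol.
Photon energy: hc/λ = 7.019×10⁻¹⁹ J; per mole, 4.227×10⁵ J mol⁻¹.
Energy required: 8.066×10⁻⁴ × 4.227×10⁵ = 340.9 J.
Time: 340.9 J / 0.0525 W = 6500 s.

t ≈ 6500 s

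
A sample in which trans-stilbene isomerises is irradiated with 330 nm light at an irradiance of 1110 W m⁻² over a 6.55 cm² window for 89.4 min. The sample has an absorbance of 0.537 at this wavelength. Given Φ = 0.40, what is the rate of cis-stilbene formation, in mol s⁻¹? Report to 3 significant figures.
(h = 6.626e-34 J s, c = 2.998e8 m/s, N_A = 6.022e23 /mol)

Photon energy at 330 nm: hc/λ = (6.626e-34)(2.998e8)/(330e-9) = 6.020e-19 J.
Energy delivered: (1110 W m⁻²)(6.55e-4 m²)(5364 s) = 3900 J.
Photons incident: 3900 / 6.020e-19 = 6.478e21, i.e. 6.478e21/6.022e23 = 0.01076 mol.
Fraction absorbed: 1 − 10^(−0.537) = 0.7096.
Photons absorbed: 0.7096 × 0.01076 = 0.007635 mol.
Product formed: 0.40 × 0.007635 = 0.003054 mol.
Rate: 0.003054 / 5364 s = 5.69e-7 mol s⁻¹.

5.69e-7 mol s⁻¹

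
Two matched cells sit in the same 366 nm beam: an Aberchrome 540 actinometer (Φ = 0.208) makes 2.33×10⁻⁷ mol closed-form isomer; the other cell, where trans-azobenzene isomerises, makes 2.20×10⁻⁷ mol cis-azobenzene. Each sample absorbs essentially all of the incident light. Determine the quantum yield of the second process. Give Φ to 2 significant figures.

Φ = 0.20

Photons absorbed by the actinometer: 2.33×10⁻⁷ / 0.208 = 1.120×10⁻⁶ mol.
Φ(unknown) = 2.20×10⁻⁷ / 1.120×10⁻⁶ = 0.20.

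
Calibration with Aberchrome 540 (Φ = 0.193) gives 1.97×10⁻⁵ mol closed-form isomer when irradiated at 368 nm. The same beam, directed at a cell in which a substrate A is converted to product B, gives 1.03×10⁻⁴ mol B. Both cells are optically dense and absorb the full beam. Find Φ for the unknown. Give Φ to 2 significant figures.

Φ = 1.0

Photons absorbed by the actinometer: 1.97×10⁻⁵ / 0.193 = 1.021×10⁻⁴ mol.
Φ(unknown) = 1.03×10⁻⁴ / 1.021×10⁻⁴ = 1.0.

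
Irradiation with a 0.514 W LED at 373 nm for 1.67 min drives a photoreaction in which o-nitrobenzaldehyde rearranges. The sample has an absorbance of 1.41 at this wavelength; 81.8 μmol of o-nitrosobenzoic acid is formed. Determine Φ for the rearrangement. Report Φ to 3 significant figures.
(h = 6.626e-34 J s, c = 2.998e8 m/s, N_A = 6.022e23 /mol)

Φ = 0.530

Product: 81.8 μmol = 8.18e-5 mol.
Photon energy at 373 nm: hc/λ = (6.626e-34)(2.998e8)/(373e-9) = 5.326e-19 J.
Energy delivered: (0.514 W)(100.2 s) = 51.50 J.
Photons incident: 51.50 / 5.326e-19 = 9.670e19, i.e. 9.670e19/6.022e23 = 1.606e-4 mol.
Fraction absorbed: 1 − 10^(−1.41) = 0.9611.
Photons absorbed: 0.9611 × 1.606e-4 = 1.544e-4 mol.
Φ = 8.18e-5 mol / 1.544e-4 mol photons = 0.530.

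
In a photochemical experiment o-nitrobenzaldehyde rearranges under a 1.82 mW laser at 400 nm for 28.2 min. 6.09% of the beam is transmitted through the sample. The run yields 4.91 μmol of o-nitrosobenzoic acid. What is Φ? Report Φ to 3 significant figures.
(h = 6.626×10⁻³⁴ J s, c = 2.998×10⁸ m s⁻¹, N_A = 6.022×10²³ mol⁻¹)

Φ = 0.508

Product: 4.91 μmol = 4.91×10⁻⁶ mol.
Photon energy at 400 nm: hc/λ = (6.626×10⁻³⁴)(2.998×10⁸)/(400×10⁻⁹) = 4.966×10⁻¹⁹ J.
Energy delivered: (1.82 mW)(1692 s) = 3.079 J.
Photons incident: 3.079 / 4.966×10⁻¹⁹ = 6.200×10¹⁸, i.e. 6.200×10¹⁸/6.022×10²³ = 1.030×10⁻⁵ mol.
Fraction absorbed: 1 − 6.09/100 = 0.9391.
Photons absorbed: 0.9391 × 1.030×10⁻⁵ = 9.673×10⁻⁶ mol.
Φ = 4.91×10⁻⁶ mol / 9.673×10⁻⁶ mol photons = 0.508.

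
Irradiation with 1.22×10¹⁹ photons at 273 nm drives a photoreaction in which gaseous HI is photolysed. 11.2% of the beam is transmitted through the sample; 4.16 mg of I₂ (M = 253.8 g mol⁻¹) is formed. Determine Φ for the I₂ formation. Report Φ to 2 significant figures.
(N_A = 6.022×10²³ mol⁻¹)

Φ = 0.91

Product: 4.16 mg / 253.8 g mol⁻¹ = 1.639×10⁻⁵ mol.
Moles of photons: 1.22×10¹⁹ / 6.022×10²³ = 2.026×10⁻⁵ mol.
Fraction absorbed: 1 − 11.2/100 = 0.8880.
Photons absorbed: 0.8880 × 2.026×10⁻⁵ = 1.799×10⁻⁵ mol.
Φ = 1.639×10⁻⁵ mol / 1.799×10⁻⁵ mol photons = 0.91.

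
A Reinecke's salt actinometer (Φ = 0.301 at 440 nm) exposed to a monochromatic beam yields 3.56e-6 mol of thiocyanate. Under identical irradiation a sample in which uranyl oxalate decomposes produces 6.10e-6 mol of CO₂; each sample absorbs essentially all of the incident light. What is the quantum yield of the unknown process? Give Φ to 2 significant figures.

Φ = 0.52

Photons absorbed by the actinometer: 3.56e-6 / 0.301 = 1.183e-5 mol.
Φ(unknown) = 6.10e-6 / 1.183e-5 = 0.52.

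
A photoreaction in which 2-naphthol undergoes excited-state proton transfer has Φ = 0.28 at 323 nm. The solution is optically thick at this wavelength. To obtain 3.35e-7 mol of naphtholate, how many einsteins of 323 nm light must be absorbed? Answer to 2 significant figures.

Photons that must be absorbed: 3.35e-7 / 0.28 = 1.196e-6 mol.

1.2e-6 einstein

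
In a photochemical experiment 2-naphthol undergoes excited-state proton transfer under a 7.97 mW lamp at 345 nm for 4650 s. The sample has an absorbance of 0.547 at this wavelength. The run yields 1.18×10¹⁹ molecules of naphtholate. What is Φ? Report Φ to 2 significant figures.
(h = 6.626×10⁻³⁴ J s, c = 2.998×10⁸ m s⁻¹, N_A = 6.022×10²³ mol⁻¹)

Product: 1.18×10¹⁹ / 6.022×10²³ = 1.959×10⁻⁵ mol.
Photon energy at 345 nm: hc/λ = (6.626×10⁻³⁴)(2.998×10⁸)/(345×10⁻⁹) = 5.758×10⁻¹⁹ J.
Energy delivered: (7.97 mW)(4650 s) = 37.06 J.
Photons incident: 37.06 / 5.758×10⁻¹⁹ = 6.436×10¹⁹, i.e. 6.436×10¹⁹/6.022×10²³ = 1.069×10⁻⁴ mol.
Fraction absorbed: 1 − 10^(−0.547) = 0.7162.
Photons absorbed: 0.7162 × 1.069×10⁻⁴ = 7.656×10⁻⁵ mol.
Φ = 1.959×10⁻⁵ mol / 7.656×10⁻⁵ mol photons = 0.26.

Φ = 0.26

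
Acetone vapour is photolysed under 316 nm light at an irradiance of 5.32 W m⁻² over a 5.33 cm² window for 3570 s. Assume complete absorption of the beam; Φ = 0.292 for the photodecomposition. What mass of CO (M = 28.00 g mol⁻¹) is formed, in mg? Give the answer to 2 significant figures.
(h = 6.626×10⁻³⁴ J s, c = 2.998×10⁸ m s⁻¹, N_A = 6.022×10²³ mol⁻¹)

0.22 mg

Photon energy at 316 nm: hc/λ = (6.626×10⁻³⁴)(2.998×10⁸)/(316×10⁻⁹) = 6.286×10⁻¹⁹ J.
Energy delivered: (5.32 W m⁻²)(5.33×10⁻⁴ m²)(3570 s) = 10.12 J.
Photons incident: 10.12 / 6.286×10⁻¹⁹ = 1.610×10¹⁹, i.e. 1.610×10¹⁹/6.022×10²³ = 2.674×10⁻⁵ mol.
Product: Φ × n_abs = 0.292 × 2.674×10⁻⁵ = 7.808×10⁻⁶ mol.
Mass: 7.808×10⁻⁶ × 28.00 = 2.186×10⁻⁴ g = 0.22 mg.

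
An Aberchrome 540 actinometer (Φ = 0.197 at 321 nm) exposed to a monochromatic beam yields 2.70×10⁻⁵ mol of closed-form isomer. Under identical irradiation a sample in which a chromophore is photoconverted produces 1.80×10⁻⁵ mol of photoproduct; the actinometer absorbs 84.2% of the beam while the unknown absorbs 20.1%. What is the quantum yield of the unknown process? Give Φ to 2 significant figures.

Photons absorbed by the actinometer: 2.70×10⁻⁵ / 0.197 = 1.371×10⁻⁴ mol.
Incident flux: 1.371×10⁻⁴ / 0.842 = 1.628×10⁻⁴ einstein.
Absorbed by unknown: 0.201 × 1.628×10⁻⁴ = 3.272×10⁻⁵ mol.
Φ(unknown) = 1.80×10⁻⁵ / 3.272×10⁻⁵ = 0.55.

Φ = 0.55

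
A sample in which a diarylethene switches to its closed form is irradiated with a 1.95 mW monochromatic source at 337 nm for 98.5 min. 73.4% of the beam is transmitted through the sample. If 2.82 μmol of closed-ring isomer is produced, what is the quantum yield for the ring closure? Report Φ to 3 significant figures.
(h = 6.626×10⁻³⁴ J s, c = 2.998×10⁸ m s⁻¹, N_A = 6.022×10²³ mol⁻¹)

Product: 2.82 μmol = 2.82×10⁻⁶ mol.
Photon energy at 337 nm: hc/λ = (6.626×10⁻³⁴)(2.998×10⁸)/(337×10⁻⁹) = 5.895×10⁻¹⁹ J.
Energy delivered: (1.95 mW)(5910 s) = 11.52 J.
Photons incident: 11.52 / 5.895×10⁻¹⁹ = 1.954×10¹⁹, i.e. 1.954×10¹⁹/6.022×10²³ = 3.245×10⁻⁵ mol.
Fraction absorbed: 1 − 73.4/100 = 0.2660.
Photons absorbed: 0.2660 × 3.245×10⁻⁵ = 8.632×10⁻⁶ mol.
Φ = 2.82×10⁻⁶ mol / 8.632×10⁻⁶ mol photons = 0.327.

Φ = 0.327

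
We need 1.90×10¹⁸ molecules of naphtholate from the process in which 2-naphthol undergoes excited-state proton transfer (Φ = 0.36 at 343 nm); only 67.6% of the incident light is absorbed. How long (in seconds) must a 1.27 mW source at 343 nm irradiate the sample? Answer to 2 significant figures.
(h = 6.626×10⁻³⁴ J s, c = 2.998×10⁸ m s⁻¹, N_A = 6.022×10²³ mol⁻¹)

t ≈ 3600 s

Product: 1.90×10¹⁸ / 6.022×10²³ = 3.155×10⁻⁶ mol.
Photons that must be absorbed: 3.155×10⁻⁶ / 0.36 = 8.764×10⁻⁶ mol.
Incident photons needed: 8.764×10⁻⁶ / 0.676 = 1.296×10⁻⁵ mol.
Photon energy: hc/λ = 5.791×10⁻¹⁹ J; per mole, 3.487×10⁵ J mol⁻¹.
Energy required: 1.296×10⁻⁵ × 3.487×10⁵ = 4.519 J.
Time: 4.519 J / 0.00127 W = 3600 s.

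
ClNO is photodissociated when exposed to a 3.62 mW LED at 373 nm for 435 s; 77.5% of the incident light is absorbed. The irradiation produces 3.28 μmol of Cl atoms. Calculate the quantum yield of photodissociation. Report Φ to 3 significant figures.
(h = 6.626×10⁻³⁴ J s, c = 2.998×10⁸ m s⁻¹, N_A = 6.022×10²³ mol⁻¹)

Φ = 0.862

Product: 3.28 μmol = 3.28×10⁻⁶ mol.
Photon energy at 373 nm: hc/λ = (6.626×10⁻³⁴)(2.998×10⁸)/(373×10⁻⁹) = 5.326×10⁻¹⁹ J.
Energy delivered: (3.62 mW)(435 s) = 1.575 J.
Photons incident: 1.575 / 5.326×10⁻¹⁹ = 2.957×10¹⁸, i.e. 2.957×10¹⁸/6.022×10²³ = 4.910×10⁻⁶ mol.
Photons absorbed: 0.775 × 4.910×10⁻⁶ = 3.805×10⁻⁶ mol.
Φ = 3.28×10⁻⁶ mol / 3.805×10⁻⁶ mol photons = 0.862.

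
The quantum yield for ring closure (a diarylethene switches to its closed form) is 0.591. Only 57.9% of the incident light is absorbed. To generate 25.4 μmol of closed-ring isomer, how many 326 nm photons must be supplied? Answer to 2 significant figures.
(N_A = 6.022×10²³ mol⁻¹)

4.5×10¹⁹ photons

Product: 25.4 μmol = 2.54×10⁻⁵ mol.
Photons that must be absorbed: 2.54×10⁻⁵ / 0.591 = 4.298×10⁻⁵ mol.
Incident photons needed: 4.298×10⁻⁵ / 0.579 = 7.423×10⁻⁵ mol.
Photon count: 7.423×10⁻⁵ × 6.022×10²³ = 4.5×10¹⁹.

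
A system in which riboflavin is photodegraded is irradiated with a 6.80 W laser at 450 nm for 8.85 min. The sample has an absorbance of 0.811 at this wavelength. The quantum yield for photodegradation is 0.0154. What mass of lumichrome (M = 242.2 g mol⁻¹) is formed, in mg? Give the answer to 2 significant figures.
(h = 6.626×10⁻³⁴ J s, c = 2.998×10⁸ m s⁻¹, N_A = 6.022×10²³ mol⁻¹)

Photon energy at 450 nm: hc/λ = (6.626×10⁻³⁴)(2.998×10⁸)/(450×10⁻⁹) = 4.414×10⁻¹⁹ J.
Energy delivered: (6.80 W)(531 s) = 3611 J.
Photons incident: 3611 / 4.414×10⁻¹⁹ = 8.181×10²¹, i.e. 8.181×10²¹/6.022×10²³ = 0.01359 mol.
Fraction absorbed: 1 − 10^(−0.811) = 0.8455.
Photons absorbed: 0.8455 × 0.01359 = 0.01149 mol.
Product: Φ × n_abs = 0.0154 × 0.01149 = 1.769×10⁻⁴ mol.
Mass: 1.769×10⁻⁴ × 242.2 = 0.04285 g = 43 mg.

43 mg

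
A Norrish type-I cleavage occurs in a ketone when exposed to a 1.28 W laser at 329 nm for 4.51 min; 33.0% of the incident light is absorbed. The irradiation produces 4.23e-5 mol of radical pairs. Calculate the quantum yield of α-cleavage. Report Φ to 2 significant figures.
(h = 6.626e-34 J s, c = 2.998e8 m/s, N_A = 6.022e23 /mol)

Φ = 0.13

Photon energy at 329 nm: hc/λ = (6.626e-34)(2.998e8)/(329e-9) = 6.038e-19 J.
Energy delivered: (1.28 W)(270.6 s) = 346.4 J.
Photons incident: 346.4 / 6.038e-19 = 5.737e20, i.e. 5.737e20/6.022e23 = 9.527e-4 mol.
Photons absorbed: 0.330 × 9.527e-4 = 3.144e-4 mol.
Φ = 4.23e-5 mol / 3.144e-4 mol photons = 0.13.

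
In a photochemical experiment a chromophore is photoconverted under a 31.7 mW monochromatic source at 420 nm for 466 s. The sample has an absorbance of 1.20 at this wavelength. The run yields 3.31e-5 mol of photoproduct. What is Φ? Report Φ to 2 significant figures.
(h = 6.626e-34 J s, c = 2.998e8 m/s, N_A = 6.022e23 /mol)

Φ = 0.68

Photon energy at 420 nm: hc/λ = (6.626e-34)(2.998e8)/(420e-9) = 4.730e-19 J.
Energy delivered: (31.7 mW)(466 s) = 14.77 J.
Photons incident: 14.77 / 4.730e-19 = 3.123e19, i.e. 3.123e19/6.022e23 = 5.186e-5 mol.
Fraction absorbed: 1 − 10^(−1.20) = 0.9369.
Photons absorbed: 0.9369 × 5.186e-5 = 4.859e-5 mol.
Φ = 3.31e-5 mol / 4.859e-5 mol photons = 0.68.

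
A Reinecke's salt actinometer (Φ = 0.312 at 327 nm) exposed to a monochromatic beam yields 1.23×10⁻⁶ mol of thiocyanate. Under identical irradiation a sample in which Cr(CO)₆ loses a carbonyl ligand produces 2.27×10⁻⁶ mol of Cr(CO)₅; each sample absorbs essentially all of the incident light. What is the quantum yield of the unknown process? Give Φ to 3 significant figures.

Photons absorbed by the actinometer: 1.23×10⁻⁶ / 0.312 = 3.942×10⁻⁶ mol.
Φ(unknown) = 2.27×10⁻⁶ / 3.942×10⁻⁶ = 0.576.

Φ = 0.576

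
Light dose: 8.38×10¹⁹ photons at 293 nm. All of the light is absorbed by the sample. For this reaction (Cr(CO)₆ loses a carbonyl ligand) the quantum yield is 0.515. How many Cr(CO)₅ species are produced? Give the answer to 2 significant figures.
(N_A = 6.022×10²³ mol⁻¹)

4.3×10¹⁹ species

Moles of photons: 8.38×10¹⁹ / 6.022×10²³ = 1.392×10⁻⁴ mol.
Product: Φ × n_abs = 0.515 × 1.392×10⁻⁴ = 7.169×10⁻⁵ mol.
As a count: 7.169×10⁻⁵ × 6.022×10²³ = 4.3×10¹⁹.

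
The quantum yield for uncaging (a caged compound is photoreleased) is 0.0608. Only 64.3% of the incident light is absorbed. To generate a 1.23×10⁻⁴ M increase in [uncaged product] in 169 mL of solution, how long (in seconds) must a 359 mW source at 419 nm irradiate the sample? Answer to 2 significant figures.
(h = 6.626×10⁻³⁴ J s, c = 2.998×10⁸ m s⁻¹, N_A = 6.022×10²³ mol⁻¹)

Product: (1.23×10⁻⁴ M)(0.169 L) = 2.079×10⁻⁵ mol.
Photons that must be absorbed: 2.079×10⁻⁵ / 0.0608 = 3.419×10⁻⁴ mol.
Incident photons needed: 3.419×10⁻⁴ / 0.643 = 5.317×10⁻⁴ mol.
Photon energy: hc/λ = 4.741×10⁻¹⁹ J; per mole, 2.855×10⁵ J mol⁻¹.
Energy required: 5.317×10⁻⁴ × 2.855×10⁵ = 151.8 J.
Time: 151.8 J / 0.359 W = 420 s.

t ≈ 420 s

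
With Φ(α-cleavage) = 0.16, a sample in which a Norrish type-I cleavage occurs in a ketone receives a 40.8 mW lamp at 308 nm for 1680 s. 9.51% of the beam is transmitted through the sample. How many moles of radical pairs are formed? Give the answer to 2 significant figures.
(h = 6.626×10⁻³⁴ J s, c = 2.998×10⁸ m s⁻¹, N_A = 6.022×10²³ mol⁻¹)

2.6×10⁻⁵ mol

Photon energy at 308 nm: hc/λ = (6.626×10⁻³⁴)(2.998×10⁸)/(308×10⁻⁹) = 6.450×10⁻¹⁹ J.
Energy delivered: (40.8 mW)(1680 s) = 68.54 J.
Photons incident: 68.54 / 6.450×10⁻¹⁹ = 1.063×10²⁰, i.e. 1.063×10²⁰/6.022×10²³ = 1.765×10⁻⁴ mol.
Fraction absorbed: 1 − 9.51/100 = 0.9049.
Photons absorbed: 0.9049 × 1.765×10⁻⁴ = 1.597×10⁻⁴ mol.
Product: Φ × n_abs = 0.16 × 1.597×10⁻⁴ = 2.555×10⁻⁵ mol.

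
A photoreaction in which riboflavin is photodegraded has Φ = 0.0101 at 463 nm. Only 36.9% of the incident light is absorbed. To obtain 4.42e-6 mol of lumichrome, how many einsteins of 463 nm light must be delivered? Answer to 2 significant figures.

Photons that must be absorbed: 4.42e-6 / 0.0101 = 4.376e-4 mol.
Incident photons needed: 4.376e-4 / 0.369 = 0.001186 mol.

0.0012 einstein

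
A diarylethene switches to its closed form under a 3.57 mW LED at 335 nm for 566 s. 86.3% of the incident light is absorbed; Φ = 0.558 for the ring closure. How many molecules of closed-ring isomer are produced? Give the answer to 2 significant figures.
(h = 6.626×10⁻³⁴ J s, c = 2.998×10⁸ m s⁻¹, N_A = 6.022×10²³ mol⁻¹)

1.6×10¹⁸ molecules

Photon energy at 335 nm: hc/λ = (6.626×10⁻³⁴)(2.998×10⁸)/(335×10⁻⁹) = 5.930×10⁻¹⁹ J.
Energy delivered: (3.57 mW)(566 s) = 2.021 J.
Photons incident: 2.021 / 5.930×10⁻¹⁹ = 3.408×10¹⁸, i.e. 3.408×10¹⁸/6.022×10²³ = 5.659×10⁻⁶ mol.
Photons absorbed: 0.863 × 5.659×10⁻⁶ = 4.884×10⁻⁶ mol.
Product: Φ × n_abs = 0.558 × 4.884×10⁻⁶ = 2.725×10⁻⁶ mol.
As a count: 2.725×10⁻⁶ × 6.022×10²³ = 1.6×10¹⁸.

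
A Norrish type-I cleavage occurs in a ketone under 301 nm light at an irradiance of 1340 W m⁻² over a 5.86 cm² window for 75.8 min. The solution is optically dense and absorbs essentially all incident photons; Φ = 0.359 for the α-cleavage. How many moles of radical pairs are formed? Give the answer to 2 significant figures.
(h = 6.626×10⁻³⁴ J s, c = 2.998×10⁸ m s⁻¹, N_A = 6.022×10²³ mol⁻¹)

0.0032 mol

Photon energy at 301 nm: hc/λ = (6.626×10⁻³⁴)(2.998×10⁸)/(301×10⁻⁹) = 6.600×10⁻¹⁹ J.
Energy delivered: (1340 W m⁻²)(5.86×10⁻⁴ m²)(4548 s) = 3571 J.
Photons incident: 3571 / 6.600×10⁻¹⁹ = 5.411×10²¹, i.e. 5.411×10²¹/6.022×10²³ = 0.008985 mol.
Product: Φ × n_abs = 0.359 × 0.008985 = 0.003226 mol.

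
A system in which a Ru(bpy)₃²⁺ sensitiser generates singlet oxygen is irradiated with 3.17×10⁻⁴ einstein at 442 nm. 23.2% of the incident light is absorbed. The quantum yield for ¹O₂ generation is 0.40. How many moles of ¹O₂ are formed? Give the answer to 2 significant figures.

2.9×10⁻⁵ mol

Photons absorbed: 0.232 × 3.17×10⁻⁴ = 7.354×10⁻⁵ mol.
Product: Φ × n_abs = 0.40 × 7.354×10⁻⁵ = 2.942×10⁻⁵ mol.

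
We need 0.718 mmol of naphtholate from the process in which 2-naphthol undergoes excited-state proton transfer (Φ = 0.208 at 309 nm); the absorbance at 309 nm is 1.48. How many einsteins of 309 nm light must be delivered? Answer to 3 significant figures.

Product: 0.718 mmol = 7.18e-4 mol.
Photons that must be absorbed: 7.18e-4 / 0.208 = 0.003452 mol.
Fraction absorbed: 1 − 10^(−1.48) = 0.9669.
Incident photons needed: 0.003452 / 0.9669 = 0.003570 mol.

0.00357 einstein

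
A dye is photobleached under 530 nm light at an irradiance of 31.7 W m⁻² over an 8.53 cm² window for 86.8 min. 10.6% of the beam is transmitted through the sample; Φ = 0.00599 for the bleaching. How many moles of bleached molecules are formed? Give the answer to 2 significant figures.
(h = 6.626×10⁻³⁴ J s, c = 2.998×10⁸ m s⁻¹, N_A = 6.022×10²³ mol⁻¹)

Photon energy at 530 nm: hc/λ = (6.626×10⁻³⁴)(2.998×10⁸)/(530×10⁻⁹) = 3.748×10⁻¹⁹ J.
Energy delivered: (31.7 W m⁻²)(8.53×10⁻⁴ m²)(5208 s) = 140.8 J.
Photons incident: 140.8 / 3.748×10⁻¹⁹ = 3.757×10²⁰, i.e. 3.757×10²⁰/6.022×10²³ = 6.239×10⁻⁴ mol.
Fraction absorbed: 1 − 10.6/100 = 0.8940.
Photons absorbed: 0.8940 × 6.239×10⁻⁴ = 5.578×10⁻⁴ mol.
Product: Φ × n_abs = 0.00599 × 5.578×10⁻⁴ = 3.341×10⁻⁶ mol.

3.3×10⁻⁶ mol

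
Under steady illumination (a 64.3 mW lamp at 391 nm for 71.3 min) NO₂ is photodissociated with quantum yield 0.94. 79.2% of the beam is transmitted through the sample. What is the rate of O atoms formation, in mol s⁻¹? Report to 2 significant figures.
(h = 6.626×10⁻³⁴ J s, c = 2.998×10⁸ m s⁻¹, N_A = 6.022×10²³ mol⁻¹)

Photon energy at 391 nm: hc/λ = (6.626×10⁻³⁴)(2.998×10⁸)/(391×10⁻⁹) = 5.080×10⁻¹⁹ J.
Energy delivered: (64.3 mW)(4278 s) = 275.1 J.
Photons incident: 275.1 / 5.080×10⁻¹⁹ = 5.415×10²⁰, i.e. 5.415×10²⁰/6.022×10²³ = 8.992×10⁻⁴ mol.
Fraction absorbed: 1 − 79.2/100 = 0.2080.
Photons absorbed: 0.2080 × 8.992×10⁻⁴ = 1.870×10⁻⁴ mol.
Product formed: 0.94 × 1.870×10⁻⁴ = 1.758×10⁻⁴ mol.
Rate: 1.758×10⁻⁴ / 4278 s = 4.1×10⁻⁸ mol s⁻¹.

4.1×10⁻⁸ mol s⁻¹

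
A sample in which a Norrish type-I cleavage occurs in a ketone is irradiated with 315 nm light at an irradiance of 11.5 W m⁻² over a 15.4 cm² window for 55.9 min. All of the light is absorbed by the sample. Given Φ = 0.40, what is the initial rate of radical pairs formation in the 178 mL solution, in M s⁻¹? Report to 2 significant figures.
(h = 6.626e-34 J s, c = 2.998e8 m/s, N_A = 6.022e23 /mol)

Photon energy at 315 nm: hc/λ = (6.626e-34)(2.998e8)/(315e-9) = 6.306e-19 J.
Energy delivered: (11.5 W m⁻²)(15.4e-4 m²)(3354 s) = 59.40 J.
Photons incident: 59.40 / 6.306e-19 = 9.420e19, i.e. 9.420e19/6.022e23 = 1.564e-4 mol.
Product formed: 0.40 × 1.564e-4 = 6.256e-5 mol.
Rate: 6.256e-5 mol / (3354 s × 0.178 L) = 1.0e-7 M s⁻¹.

1.0e-7 M s⁻¹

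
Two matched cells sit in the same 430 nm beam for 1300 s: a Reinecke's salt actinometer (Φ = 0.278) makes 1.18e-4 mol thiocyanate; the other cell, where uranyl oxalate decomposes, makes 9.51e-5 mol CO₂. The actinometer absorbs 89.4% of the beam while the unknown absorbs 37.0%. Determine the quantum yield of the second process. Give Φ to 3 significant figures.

Φ = 0.541

Photons absorbed by the actinometer: 1.18e-4 / 0.278 = 4.245e-4 mol.
Incident flux: 4.245e-4 / 0.894 = 4.748e-4 einstein.
Absorbed by unknown: 0.370 × 4.748e-4 = 1.757e-4 mol.
Φ(unknown) = 9.51e-5 / 1.757e-4 = 0.541.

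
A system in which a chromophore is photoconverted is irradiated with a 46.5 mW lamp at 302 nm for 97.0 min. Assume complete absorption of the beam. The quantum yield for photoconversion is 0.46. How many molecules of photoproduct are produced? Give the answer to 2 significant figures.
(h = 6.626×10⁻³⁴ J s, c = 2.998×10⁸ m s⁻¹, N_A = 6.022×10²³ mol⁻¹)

Photon energy at 302 nm: hc/λ = (6.626×10⁻³⁴)(2.998×10⁸)/(302×10⁻⁹) = 6.578×10⁻¹⁹ J.
Energy delivered: (46.5 mW)(5820 s) = 270.6 J.
Photons incident: 270.6 / 6.578×10⁻¹⁹ = 4.114×10²⁰, i.e. 4.114×10²⁰/6.022×10²³ = 6.832×10⁻⁴ mol.
Product: Φ × n_abs = 0.46 × 6.832×10⁻⁴ = 3.143×10⁻⁴ mol.
As a count: 3.143×10⁻⁴ × 6.022×10²³ = 1.9×10²⁰.

1.9×10²⁰ molecules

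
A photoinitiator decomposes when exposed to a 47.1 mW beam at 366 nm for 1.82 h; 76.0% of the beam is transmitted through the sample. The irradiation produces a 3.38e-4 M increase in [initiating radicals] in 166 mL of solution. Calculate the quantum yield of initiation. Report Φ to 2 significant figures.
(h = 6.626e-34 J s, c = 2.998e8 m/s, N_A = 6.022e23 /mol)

Product: (3.38e-4 M)(0.166 L) = 5.611e-5 mol.
Photon energy at 366 nm: hc/λ = (6.626e-34)(2.998e8)/(366e-9) = 5.428e-19 J.
Energy delivered: (47.1 mW)(6552 s) = 308.6 J.
Photons incident: 308.6 / 5.428e-19 = 5.685e20, i.e. 5.685e20/6.022e23 = 9.440e-4 mol.
Fraction absorbed: 1 − 76.0/100 = 0.2400.
Photons absorbed: 0.2400 × 9.440e-4 = 2.266e-4 mol.
Φ = 5.611e-5 mol / 2.266e-4 mol photons = 0.25.

Φ = 0.25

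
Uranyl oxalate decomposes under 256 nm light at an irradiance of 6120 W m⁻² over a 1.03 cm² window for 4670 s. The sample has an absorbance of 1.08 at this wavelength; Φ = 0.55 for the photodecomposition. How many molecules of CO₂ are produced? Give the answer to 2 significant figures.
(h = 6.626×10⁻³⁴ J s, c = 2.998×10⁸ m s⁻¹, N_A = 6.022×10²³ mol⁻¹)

1.9×10²¹ molecules

Photon energy at 256 nm: hc/λ = (6.626×10⁻³⁴)(2.998×10⁸)/(256×10⁻⁹) = 7.760×10⁻¹⁹ J.
Energy delivered: (6120 W m⁻²)(1.03×10⁻⁴ m²)(4670 s) = 2944 J.
Photons incident: 2944 / 7.760×10⁻¹⁹ = 3.794×10²¹, i.e. 3.794×10²¹/6.022×10²³ = 0.006300 mol.
Fraction absorbed: 1 − 10^(−1.08) = 0.9168.
Photons absorbed: 0.9168 × 0.006300 = 0.005776 mol.
Product: Φ × n_abs = 0.55 × 0.005776 = 0.003177 mol.
As a count: 0.003177 × 6.022×10²³ = 1.9×10²¹.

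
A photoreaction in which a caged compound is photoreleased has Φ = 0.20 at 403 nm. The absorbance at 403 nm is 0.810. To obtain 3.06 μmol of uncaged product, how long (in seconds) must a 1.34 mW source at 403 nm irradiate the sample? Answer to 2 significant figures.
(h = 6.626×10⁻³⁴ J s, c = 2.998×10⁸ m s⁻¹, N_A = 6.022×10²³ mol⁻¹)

t ≈ 4000 s

Product: 3.06 μmol = 3.06×10⁻⁶ mol.
Photons that must be absorbed: 3.06×10⁻⁶ / 0.20 = 1.530×10⁻⁵ mol.
Fraction absorbed: 1 − 10^(−0.810) = 0.8451.
Incident photons needed: 1.530×10⁻⁵ / 0.8451 = 1.810×10⁻⁵ mol.
Photon energy: hc/λ = 4.929×10⁻¹⁹ J; per mole, 2.968×10⁵ J mol⁻¹.
Energy required: 1.810×10⁻⁵ × 2.968×10⁵ = 5.372 J.
Time: 5.372 J / 0.00134 W = 4000 s.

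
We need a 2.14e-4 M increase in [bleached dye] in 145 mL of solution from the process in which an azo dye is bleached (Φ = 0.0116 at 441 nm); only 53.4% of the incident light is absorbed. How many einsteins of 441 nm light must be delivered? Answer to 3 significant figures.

0.00501 einstein

Product: (2.14e-4 M)(0.145 L) = 3.103e-5 mol.
Photons that must be absorbed: 3.103e-5 / 0.0116 = 0.002675 mol.
Incident photons needed: 0.002675 / 0.534 = 0.005009 mol.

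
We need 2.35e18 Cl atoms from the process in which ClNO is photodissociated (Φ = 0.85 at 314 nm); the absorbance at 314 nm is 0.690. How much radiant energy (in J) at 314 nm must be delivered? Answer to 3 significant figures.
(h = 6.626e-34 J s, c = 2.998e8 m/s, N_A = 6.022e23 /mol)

2.20 J

Product: 2.35e18 / 6.022e23 = 3.902e-6 mol.
Photons that must be absorbed: 3.902e-6 / 0.85 = 4.591e-6 mol.
Fraction absorbed: 1 − 10^(−0.690) = 0.7958.
Incident photons needed: 4.591e-6 / 0.7958 = 5.769e-6 mol.
Photon energy: hc/λ = 6.326e-19 J; per mole, 3.810e5 J mol⁻¹.
Energy required: 5.769e-6 × 3.810e5 = 2.20 J.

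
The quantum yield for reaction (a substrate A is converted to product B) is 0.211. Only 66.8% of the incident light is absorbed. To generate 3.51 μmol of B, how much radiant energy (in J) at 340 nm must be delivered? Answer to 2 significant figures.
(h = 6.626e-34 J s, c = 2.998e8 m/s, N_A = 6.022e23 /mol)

8.8 J

Product: 3.51 μmol = 3.51e-6 mol.
Photons that must be absorbed: 3.51e-6 / 0.211 = 1.664e-5 mol.
Incident photons needed: 1.664e-5 / 0.668 = 2.491e-5 mol.
Photon energy: hc/λ = 5.843e-19 J; per mole, 3.519e5 J mol⁻¹.
Energy required: 2.491e-5 × 3.519e5 = 8.8 J.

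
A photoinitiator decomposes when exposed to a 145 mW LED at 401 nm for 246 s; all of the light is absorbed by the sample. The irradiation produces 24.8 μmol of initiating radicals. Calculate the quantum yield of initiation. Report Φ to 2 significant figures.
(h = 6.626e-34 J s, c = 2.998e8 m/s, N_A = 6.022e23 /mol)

Φ = 0.21

Product: 24.8 μmol = 2.48e-5 mol.
Photon energy at 401 nm: hc/λ = (6.626e-34)(2.998e8)/(401e-9) = 4.954e-19 J.
Energy delivered: (145 mW)(246 s) = 35.67 J.
Photons incident: 35.67 / 4.954e-19 = 7.200e19, i.e. 7.200e19/6.022e23 = 1.196e-4 mol.
Φ = 2.48e-5 mol / 1.196e-4 mol photons = 0.21.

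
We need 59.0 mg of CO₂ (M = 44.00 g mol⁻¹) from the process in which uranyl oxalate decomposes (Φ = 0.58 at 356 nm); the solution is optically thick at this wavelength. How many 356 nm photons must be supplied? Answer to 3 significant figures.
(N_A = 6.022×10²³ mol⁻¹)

1.39×10²¹ photons

Product: 59.0 mg / 44.00 g mol⁻¹ = 0.001341 mol.
Photons that must be absorbed: 0.001341 / 0.58 = 0.002312 mol.
Photon count: 0.002312 × 6.022×10²³ = 1.39×10²¹.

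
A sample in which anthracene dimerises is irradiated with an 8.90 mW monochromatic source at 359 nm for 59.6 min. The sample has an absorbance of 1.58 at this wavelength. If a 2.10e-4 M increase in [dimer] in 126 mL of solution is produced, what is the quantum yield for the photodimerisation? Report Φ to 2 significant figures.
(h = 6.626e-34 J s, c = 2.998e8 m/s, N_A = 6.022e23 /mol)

Φ = 0.28

Product: (2.10e-4 M)(0.126 L) = 2.646e-5 mol.
Photon energy at 359 nm: hc/λ = (6.626e-34)(2.998e8)/(359e-9) = 5.533e-19 J.
Energy delivered: (8.90 mW)(3576 s) = 31.83 J.
Photons incident: 31.83 / 5.533e-19 = 5.753e19, i.e. 5.753e19/6.022e23 = 9.553e-5 mol.
Fraction absorbed: 1 − 10^(−1.58) = 0.9737.
Photons absorbed: 0.9737 × 9.553e-5 = 9.302e-5 mol.
Φ = 2.646e-5 mol / 9.302e-5 mol photons = 0.28.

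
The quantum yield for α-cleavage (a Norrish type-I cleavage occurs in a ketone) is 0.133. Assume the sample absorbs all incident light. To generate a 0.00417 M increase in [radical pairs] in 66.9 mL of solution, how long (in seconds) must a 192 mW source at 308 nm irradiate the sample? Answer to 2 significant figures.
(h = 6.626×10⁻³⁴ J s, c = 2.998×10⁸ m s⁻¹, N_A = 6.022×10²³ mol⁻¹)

Product: (0.00417 M)(0.0669 L) = 2.790×10⁻⁴ mol.
Photons that must be absorbed: 2.790×10⁻⁴ / 0.133 = 0.002098 mol.
Photon energy: hc/λ = 6.450×10⁻¹⁹ J; per mole, 3.884×10⁵ J mol⁻¹.
Energy required: 0.002098 × 3.884×10⁵ = 814.9 J.
Time: 814.9 J / 0.192 W = 4200 s.

t ≈ 4200 s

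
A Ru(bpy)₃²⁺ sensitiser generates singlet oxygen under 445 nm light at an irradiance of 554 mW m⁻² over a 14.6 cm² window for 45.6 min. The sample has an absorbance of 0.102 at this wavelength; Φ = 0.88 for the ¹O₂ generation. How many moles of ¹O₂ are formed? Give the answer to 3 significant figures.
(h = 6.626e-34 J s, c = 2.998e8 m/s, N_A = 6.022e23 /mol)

Photon energy at 445 nm: hc/λ = (6.626e-34)(2.998e8)/(445e-9) = 4.464e-19 J.
Energy delivered: (554 mW m⁻²)(14.6e-4 m²)(2736 s) = 2.213 J.
Photons incident: 2.213 / 4.464e-19 = 4.957e18, i.e. 4.957e18/6.022e23 = 8.231e-6 mol.
Fraction absorbed: 1 − 10^(−0.102) = 0.2093.
Photons absorbed: 0.2093 × 8.231e-6 = 1.723e-6 mol.
Product: Φ × n_abs = 0.88 × 1.723e-6 = 1.516e-6 mol.

1.52e-6 mol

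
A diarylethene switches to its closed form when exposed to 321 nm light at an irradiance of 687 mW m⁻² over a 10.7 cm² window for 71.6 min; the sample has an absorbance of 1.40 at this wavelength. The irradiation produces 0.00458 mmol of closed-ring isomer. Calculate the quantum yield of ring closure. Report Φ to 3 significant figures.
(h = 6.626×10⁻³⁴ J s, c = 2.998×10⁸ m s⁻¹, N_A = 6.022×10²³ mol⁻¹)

Φ = 0.563

Product: 0.00458 mmol = 4.58×10⁻⁶ mol.
Photon energy at 321 nm: hc/λ = (6.626×10⁻³⁴)(2.998×10⁸)/(321×10⁻⁹) = 6.188×10⁻¹⁹ J.
Energy delivered: (687 mW m⁻²)(10.7×10⁻⁴ m²)(4296 s) = 3.158 J.
Photons incident: 3.158 / 6.188×10⁻¹⁹ = 5.103×10¹⁸, i.e. 5.103×10¹⁸/6.022×10²³ = 8.474×10⁻⁶ mol.
Fraction absorbed: 1 − 10^(−1.40) = 0.9602.
Photons absorbed: 0.9602 × 8.474×10⁻⁶ = 8.137×10⁻⁶ mol.
Φ = 4.58×10⁻⁶ mol / 8.137×10⁻⁶ mol photons = 0.563.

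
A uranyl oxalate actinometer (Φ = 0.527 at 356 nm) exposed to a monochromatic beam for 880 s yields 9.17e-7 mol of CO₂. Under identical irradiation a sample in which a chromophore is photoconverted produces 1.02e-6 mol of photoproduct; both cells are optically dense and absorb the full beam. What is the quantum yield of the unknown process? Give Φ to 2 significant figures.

Φ = 0.59

Photons absorbed by the actinometer: 9.17e-7 / 0.527 = 1.740e-6 mol.
Φ(unknown) = 1.02e-6 / 1.740e-6 = 0.59.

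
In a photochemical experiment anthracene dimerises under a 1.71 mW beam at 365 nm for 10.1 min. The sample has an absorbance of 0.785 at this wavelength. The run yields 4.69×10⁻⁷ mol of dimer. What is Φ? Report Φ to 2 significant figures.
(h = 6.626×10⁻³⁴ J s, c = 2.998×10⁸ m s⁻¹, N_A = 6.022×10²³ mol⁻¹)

Φ = 0.18

Photon energy at 365 nm: hc/λ = (6.626×10⁻³⁴)(2.998×10⁸)/(365×10⁻⁹) = 5.442×10⁻¹⁹ J.
Energy delivered: (1.71 mW)(606 s) = 1.036 J.
Photons incident: 1.036 / 5.442×10⁻¹⁹ = 1.904×10¹⁸, i.e. 1.904×10¹⁸/6.022×10²³ = 3.162×10⁻⁶ mol.
Fraction absorbed: 1 − 10^(−0.785) = 0.8359.
Photons absorbed: 0.8359 × 3.162×10⁻⁶ = 2.643×10⁻⁶ mol.
Φ = 4.69×10⁻⁷ mol / 2.643×10⁻⁶ mol photons = 0.18.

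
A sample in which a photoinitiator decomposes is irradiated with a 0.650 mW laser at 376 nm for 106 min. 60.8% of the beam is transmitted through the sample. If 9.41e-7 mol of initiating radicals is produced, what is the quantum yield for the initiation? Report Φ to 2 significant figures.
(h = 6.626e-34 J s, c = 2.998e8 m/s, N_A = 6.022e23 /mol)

Photon energy at 376 nm: hc/λ = (6.626e-34)(2.998e8)/(376e-9) = 5.283e-19 J.
Energy delivered: (0.650 mW)(6360 s) = 4.134 J.
Photons incident: 4.134 / 5.283e-19 = 7.825e18, i.e. 7.825e18/6.022e23 = 1.299e-5 mol.
Fraction absorbed: 1 − 60.8/100 = 0.3920.
Photons absorbed: 0.3920 × 1.299e-5 = 5.092e-6 mol.
Φ = 9.41e-7 mol / 5.092e-6 mol photons = 0.18.

Φ = 0.18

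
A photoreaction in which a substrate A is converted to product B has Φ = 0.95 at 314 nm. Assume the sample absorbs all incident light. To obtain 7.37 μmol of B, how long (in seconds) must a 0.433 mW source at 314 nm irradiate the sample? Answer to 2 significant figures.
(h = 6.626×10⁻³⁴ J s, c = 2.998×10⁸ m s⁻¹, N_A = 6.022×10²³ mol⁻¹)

t ≈ 6800 s

Product: 7.37 μmol = 7.37×10⁻⁶ mol.
Photons that must be absorbed: 7.37×10⁻⁶ / 0.95 = 7.758×10⁻⁶ mol.
Photon energy: hc/λ = 6.326×10⁻¹⁹ J; per mole, 3.810×10⁵ J mol⁻¹.
Energy required: 7.758×10⁻⁶ × 3.810×10⁵ = 2.956 J.
Time: 2.956 J / 0.000433 W = 6800 s.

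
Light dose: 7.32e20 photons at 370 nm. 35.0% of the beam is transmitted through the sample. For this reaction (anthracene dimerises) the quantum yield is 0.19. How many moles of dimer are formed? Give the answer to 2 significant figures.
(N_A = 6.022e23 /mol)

1.5e-4 mol

Moles of photons: 7.32e20 / 6.022e23 = 0.001216 mol.
Fraction absorbed: 1 − 35.0/100 = 0.6500.
Photons absorbed: 0.6500 × 0.001216 = 7.904e-4 mol.
Product: Φ × n_abs = 0.19 × 7.904e-4 = 1.502e-4 mol.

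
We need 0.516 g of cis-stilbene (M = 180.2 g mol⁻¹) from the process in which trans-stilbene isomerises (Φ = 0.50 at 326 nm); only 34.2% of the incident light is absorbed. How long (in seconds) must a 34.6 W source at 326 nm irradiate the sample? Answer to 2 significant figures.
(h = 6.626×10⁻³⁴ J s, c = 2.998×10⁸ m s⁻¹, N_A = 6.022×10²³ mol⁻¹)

t ≈ 180 s

Product: 0.516 g / 180.2 g mol⁻¹ = 0.002863 mol.
Photons that must be absorbed: 0.002863 / 0.50 = 0.005726 mol.
Incident photons needed: 0.005726 / 0.342 = 0.01674 mol.
Photon energy: hc/λ = 6.093×10⁻¹⁹ J; per mole, 3.669×10⁵ J mol⁻¹.
Energy required: 0.01674 × 3.669×10⁵ = 6142 J.
Time: 6142 J / 34.6 W = 180 s.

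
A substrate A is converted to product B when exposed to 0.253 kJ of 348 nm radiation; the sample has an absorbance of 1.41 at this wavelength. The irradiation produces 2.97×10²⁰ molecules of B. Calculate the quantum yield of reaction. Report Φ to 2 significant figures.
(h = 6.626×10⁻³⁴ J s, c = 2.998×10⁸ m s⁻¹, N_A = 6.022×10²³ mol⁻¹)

Product: 2.97×10²⁰ / 6.022×10²³ = 4.932×10⁻⁴ mol.
Photon energy at 348 nm: hc/λ = (6.626×10⁻³⁴)(2.998×10⁸)/(348×10⁻⁹) = 5.708×10⁻¹⁹ J.
Incident energy: 0.253 kJ = 253 J.
Photons incident: 253 / 5.708×10⁻¹⁹ = 4.432×10²⁰, i.e. 4.432×10²⁰/6.022×10²³ = 7.360×10⁻⁴ mol.
Fraction absorbed: 1 − 10^(−1.41) = 0.9611.
Photons absorbed: 0.9611 × 7.360×10⁻⁴ = 7.074×10⁻⁴ mol.
Φ = 4.932×10⁻⁴ mol / 7.074×10⁻⁴ mol photons = 0.70.

Φ = 0.70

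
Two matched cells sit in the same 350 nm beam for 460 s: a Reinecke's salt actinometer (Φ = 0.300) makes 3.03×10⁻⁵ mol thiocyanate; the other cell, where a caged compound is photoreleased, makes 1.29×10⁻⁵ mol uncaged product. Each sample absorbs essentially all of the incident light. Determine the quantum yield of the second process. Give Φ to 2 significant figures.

Photons absorbed by the actinometer: 3.03×10⁻⁵ / 0.300 = 1.010×10⁻⁴ mol.
Φ(unknown) = 1.29×10⁻⁵ / 1.010×10⁻⁴ = 0.13.

Φ = 0.13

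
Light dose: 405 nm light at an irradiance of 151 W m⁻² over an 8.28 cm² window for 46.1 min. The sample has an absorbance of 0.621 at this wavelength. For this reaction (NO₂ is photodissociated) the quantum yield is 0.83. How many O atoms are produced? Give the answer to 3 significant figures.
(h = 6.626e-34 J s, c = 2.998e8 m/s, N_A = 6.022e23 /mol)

4.45e20 atoms

Photon energy at 405 nm: hc/λ = (6.626e-34)(2.998e8)/(405e-9) = 4.905e-19 J.
Energy delivered: (151 W m⁻²)(8.28e-4 m²)(2766 s) = 345.8 J.
Photons incident: 345.8 / 4.905e-19 = 7.050e20, i.e. 7.050e20/6.022e23 = 0.001171 mol.
Fraction absorbed: 1 − 10^(−0.621) = 0.7607.
Photons absorbed: 0.7607 × 0.001171 = 8.908e-4 mol.
Product: Φ × n_abs = 0.83 × 8.908e-4 = 7.394e-4 mol.
As a count: 7.394e-4 × 6.022e23 = 4.45e20.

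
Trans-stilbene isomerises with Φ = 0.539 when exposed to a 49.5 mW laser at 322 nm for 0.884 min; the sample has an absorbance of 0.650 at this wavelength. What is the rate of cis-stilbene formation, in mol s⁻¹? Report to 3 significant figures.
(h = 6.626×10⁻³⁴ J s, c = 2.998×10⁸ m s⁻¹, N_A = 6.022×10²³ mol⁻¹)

5.57×10⁻⁸ mol s⁻¹

Photon energy at 322 nm: hc/λ = (6.626×10⁻³⁴)(2.998×10⁸)/(322×10⁻⁹) = 6.169×10⁻¹⁹ J.
Energy delivered: (49.5 mW)(53.04 s) = 2.625 J.
Photons incident: 2.625 / 6.169×10⁻¹⁹ = 4.255×10¹⁸, i.e. 4.255×10¹⁸/6.022×10²³ = 7.066×10⁻⁶ mol.
Fraction absorbed: 1 − 10^(−0.650) = 0.7761.
Photons absorbed: 0.7761 × 7.066×10⁻⁶ = 5.484×10⁻⁶ mol.
Product formed: 0.539 × 5.484×10⁻⁶ = 2.956×10⁻⁶ mol.
Rate: 2.956×10⁻⁶ / 53.04 s = 5.57×10⁻⁸ mol s⁻¹.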